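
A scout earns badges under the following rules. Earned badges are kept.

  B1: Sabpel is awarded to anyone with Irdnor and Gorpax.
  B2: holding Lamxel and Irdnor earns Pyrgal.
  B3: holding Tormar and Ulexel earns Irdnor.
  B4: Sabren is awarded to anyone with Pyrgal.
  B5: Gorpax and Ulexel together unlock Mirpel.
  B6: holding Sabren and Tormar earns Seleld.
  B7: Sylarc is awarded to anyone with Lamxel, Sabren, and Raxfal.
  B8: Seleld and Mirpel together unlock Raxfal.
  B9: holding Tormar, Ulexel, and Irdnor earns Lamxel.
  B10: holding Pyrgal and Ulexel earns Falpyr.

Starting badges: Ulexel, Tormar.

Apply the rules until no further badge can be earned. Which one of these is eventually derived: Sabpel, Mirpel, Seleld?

Seleld

With Tormar and Ulexel, Irdnor is earned (B3).
With Tormar, Ulexel, and Irdnor, Lamxel is earned (B9).
With Lamxel and Irdnor, Pyrgal is earned (B2).
With Pyrgal, Sabren is earned (B4).
With Sabren and Tormar, Seleld is earned (B6).
Mirpel would need Gorpax and Ulexel (B5), but Gorpax is never earned. Sabpel would need Irdnor and Gorpax (B1), but Gorpax is never earned.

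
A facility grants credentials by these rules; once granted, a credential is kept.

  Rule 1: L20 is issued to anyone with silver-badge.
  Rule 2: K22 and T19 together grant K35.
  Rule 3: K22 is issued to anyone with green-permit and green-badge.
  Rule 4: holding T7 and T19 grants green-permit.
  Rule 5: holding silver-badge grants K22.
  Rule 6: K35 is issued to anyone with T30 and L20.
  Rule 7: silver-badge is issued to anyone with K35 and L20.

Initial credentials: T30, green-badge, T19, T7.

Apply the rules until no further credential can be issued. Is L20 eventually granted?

L20 would need silver-badge (Rule 1), but silver-badge is never granted.

No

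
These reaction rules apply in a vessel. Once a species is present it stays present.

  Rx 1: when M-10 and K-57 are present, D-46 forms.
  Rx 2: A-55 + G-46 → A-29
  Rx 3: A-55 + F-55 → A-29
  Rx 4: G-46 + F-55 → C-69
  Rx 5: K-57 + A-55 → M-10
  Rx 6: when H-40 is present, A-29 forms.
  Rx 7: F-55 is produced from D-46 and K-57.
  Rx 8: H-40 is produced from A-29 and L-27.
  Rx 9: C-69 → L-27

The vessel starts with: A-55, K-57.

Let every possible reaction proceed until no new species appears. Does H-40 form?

No

H-40 would need A-29 and L-27 (Rx 8), but L-27 never forms.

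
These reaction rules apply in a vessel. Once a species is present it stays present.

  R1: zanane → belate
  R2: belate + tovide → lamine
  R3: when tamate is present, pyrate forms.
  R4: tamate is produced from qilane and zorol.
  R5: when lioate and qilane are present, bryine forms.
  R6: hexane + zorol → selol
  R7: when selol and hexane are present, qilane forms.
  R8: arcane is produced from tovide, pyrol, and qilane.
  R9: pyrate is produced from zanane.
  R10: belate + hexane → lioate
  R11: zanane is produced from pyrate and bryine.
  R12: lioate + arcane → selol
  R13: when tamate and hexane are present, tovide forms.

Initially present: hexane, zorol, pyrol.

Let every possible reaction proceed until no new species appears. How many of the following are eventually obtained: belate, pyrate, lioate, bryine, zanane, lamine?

hexane and zorol present → selol forms (R6).
selol and hexane present → qilane forms (R7).
qilane and zorol present → tamate forms (R4).
tamate present → pyrate forms (R3).
belate would need zanane (R1), but zanane never forms.
pyrate: reached.
lioate would need belate and hexane (R10), but belate never forms.
bryine would need lioate and qilane (R5), but lioate never forms.
zanane would need pyrate and bryine (R11), but bryine never forms.
lamine would need belate and tovide (R2), but belate never forms.
Reached: pyrate — 1 of the 6.

1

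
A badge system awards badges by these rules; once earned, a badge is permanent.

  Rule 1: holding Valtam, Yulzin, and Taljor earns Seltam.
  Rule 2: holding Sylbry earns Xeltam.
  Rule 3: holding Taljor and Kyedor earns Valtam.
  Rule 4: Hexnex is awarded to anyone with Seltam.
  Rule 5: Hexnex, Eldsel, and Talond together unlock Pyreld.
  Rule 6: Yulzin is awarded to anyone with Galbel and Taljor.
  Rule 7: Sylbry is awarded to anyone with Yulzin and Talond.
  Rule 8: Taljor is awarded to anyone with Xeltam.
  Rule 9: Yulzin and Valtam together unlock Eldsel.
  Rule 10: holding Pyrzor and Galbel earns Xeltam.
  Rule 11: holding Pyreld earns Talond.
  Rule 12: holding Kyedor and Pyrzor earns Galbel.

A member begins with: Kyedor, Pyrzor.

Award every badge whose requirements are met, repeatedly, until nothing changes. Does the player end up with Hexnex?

With Kyedor and Pyrzor, Galbel is earned (Rule 12).
With Pyrzor and Galbel, Xeltam is earned (Rule 10).
With Xeltam, Taljor is earned (Rule 8).
With Taljor and Kyedor, Valtam is earned (Rule 3).
With Galbel and Taljor, Yulzin is earned (Rule 6).
With Valtam, Yulzin, and Taljor, Seltam is earned (Rule 1).
With Seltam, Hexnex is earned (Rule 4).

Yes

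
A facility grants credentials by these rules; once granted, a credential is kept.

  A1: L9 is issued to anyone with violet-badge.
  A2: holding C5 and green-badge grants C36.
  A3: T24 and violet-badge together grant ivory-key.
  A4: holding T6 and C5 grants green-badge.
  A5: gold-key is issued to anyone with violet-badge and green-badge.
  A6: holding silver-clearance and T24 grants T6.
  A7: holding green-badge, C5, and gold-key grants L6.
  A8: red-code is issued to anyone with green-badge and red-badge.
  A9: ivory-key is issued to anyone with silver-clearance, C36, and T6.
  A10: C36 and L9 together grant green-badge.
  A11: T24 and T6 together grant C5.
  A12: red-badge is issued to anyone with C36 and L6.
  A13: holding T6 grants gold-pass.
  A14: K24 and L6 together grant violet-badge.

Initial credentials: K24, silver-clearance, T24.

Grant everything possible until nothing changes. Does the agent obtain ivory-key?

Yes

Holding silver-clearance and T24 grants T6 (A6).
Holding T24 and T6 grants C5 (A11).
Holding T6 and C5 grants green-badge (A4).
Holding C5 and green-badge grants C36 (A2).
Holding silver-clearance, C36, and T6 grants ivory-key (A9).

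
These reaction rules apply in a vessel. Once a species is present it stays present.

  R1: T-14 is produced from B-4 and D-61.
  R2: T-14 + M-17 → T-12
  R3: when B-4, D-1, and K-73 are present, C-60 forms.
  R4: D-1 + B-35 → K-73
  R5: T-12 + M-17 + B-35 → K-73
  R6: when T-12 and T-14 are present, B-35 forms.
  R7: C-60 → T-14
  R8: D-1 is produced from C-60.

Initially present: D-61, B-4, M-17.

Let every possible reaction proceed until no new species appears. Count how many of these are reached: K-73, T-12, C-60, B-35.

B-4 and D-61 present → T-14 forms (R1).
T-14 and M-17 present → T-12 forms (R2).
T-12 and T-14 present → B-35 forms (R6).
T-12, M-17, and B-35 present → K-73 forms (R5).
K-73: reached.
T-12: reached.
C-60 would need B-4, D-1, and K-73 (R3), but D-1 never forms.
B-35: reached.
Reached: K-73, T-12, and B-35 — 3 of the 4.

3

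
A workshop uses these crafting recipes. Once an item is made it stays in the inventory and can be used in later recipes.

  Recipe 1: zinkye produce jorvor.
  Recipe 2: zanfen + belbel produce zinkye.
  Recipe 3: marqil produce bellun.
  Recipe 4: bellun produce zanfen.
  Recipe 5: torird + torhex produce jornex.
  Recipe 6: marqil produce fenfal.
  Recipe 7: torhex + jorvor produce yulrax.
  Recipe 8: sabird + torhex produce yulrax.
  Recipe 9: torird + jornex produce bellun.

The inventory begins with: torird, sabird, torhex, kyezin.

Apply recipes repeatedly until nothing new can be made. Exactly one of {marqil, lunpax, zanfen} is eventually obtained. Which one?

Using Recipe 5, torird and torhex make jornex.
Using Recipe 9, torird and jornex make bellun.
bellun → zanfen (Recipe 4).
No rule produces lunpax, and it is not given. No rule produces marqil, and it is not given.

zanfen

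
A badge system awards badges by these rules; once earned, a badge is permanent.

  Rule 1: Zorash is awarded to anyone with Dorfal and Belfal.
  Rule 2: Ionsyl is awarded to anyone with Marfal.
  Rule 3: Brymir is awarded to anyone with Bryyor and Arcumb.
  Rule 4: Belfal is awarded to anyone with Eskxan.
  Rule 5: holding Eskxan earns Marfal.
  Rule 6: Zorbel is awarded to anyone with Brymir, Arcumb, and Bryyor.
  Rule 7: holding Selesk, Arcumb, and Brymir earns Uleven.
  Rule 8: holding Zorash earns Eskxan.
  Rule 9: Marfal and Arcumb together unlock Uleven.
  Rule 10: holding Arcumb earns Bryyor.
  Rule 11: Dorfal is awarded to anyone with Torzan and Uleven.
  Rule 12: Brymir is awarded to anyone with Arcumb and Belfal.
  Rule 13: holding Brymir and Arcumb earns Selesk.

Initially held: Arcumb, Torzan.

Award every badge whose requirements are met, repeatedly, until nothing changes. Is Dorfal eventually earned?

With Arcumb, Bryyor is earned (Rule 10).
With Bryyor and Arcumb, Brymir is earned (Rule 3).
With Brymir and Arcumb, Selesk is earned (Rule 13).
With Selesk, Arcumb, and Brymir, Uleven is earned (Rule 7).
With Torzan and Uleven, Dorfal is earned (Rule 11).

Yes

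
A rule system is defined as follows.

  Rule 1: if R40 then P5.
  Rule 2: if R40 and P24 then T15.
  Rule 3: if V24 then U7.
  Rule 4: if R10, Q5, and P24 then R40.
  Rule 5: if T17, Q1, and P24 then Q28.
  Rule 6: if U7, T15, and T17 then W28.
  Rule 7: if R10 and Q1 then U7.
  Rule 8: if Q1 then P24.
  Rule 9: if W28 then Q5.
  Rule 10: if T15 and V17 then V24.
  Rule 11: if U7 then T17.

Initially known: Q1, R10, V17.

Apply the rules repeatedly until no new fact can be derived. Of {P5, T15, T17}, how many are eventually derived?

1

R10 and Q1 hold, so U7 follows (Rule 7).
U7 holds, so T17 follows (Rule 11).
P5 would need R40 (Rule 1), but R40 is never established.
T15 would need R40 and P24 (Rule 2), but R40 is never established.
T17: reached.
Reached: T17 — 1 of the 3.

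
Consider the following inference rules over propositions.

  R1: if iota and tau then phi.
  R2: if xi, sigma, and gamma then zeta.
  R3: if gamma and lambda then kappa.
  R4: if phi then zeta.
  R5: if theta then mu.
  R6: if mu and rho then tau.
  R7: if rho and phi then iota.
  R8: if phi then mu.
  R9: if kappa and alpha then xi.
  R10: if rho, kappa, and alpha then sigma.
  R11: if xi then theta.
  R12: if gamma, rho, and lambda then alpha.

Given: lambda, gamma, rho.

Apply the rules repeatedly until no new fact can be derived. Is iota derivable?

iota would need rho and phi (R7), but phi is never established.

No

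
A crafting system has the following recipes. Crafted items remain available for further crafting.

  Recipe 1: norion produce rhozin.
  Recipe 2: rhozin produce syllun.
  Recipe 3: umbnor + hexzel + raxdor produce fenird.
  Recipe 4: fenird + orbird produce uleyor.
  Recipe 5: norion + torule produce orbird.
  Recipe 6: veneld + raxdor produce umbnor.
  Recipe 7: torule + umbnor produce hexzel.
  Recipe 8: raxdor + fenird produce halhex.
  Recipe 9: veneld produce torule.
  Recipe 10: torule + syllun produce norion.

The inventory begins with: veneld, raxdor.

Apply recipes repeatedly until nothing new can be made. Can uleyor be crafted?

uleyor would need fenird and orbird (Recipe 4), but orbird is never obtained.

No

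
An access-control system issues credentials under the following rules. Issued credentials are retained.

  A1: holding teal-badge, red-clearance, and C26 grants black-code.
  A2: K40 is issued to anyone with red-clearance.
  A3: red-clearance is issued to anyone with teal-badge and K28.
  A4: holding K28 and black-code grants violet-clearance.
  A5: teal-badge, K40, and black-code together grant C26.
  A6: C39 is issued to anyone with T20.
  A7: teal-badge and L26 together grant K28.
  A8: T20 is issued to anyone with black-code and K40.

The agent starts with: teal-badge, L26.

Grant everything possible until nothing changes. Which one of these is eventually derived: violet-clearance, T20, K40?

K40

Holding teal-badge and L26 grants K28 (A7).
Holding teal-badge and K28 grants red-clearance (A3).
Holding red-clearance grants K40 (A2).
violet-clearance would need K28 and black-code (A4), but black-code is never granted. T20 would need black-code and K40 (A8), but black-code is never granted.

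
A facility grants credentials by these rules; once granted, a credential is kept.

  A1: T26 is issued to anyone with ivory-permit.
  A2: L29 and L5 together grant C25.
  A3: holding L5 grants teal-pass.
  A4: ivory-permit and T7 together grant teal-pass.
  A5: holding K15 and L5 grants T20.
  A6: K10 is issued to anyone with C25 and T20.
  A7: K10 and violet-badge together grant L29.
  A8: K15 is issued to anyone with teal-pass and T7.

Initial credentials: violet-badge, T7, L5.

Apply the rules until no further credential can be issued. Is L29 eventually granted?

No

L29 would need K10 and violet-badge (A7), but K10 is never granted.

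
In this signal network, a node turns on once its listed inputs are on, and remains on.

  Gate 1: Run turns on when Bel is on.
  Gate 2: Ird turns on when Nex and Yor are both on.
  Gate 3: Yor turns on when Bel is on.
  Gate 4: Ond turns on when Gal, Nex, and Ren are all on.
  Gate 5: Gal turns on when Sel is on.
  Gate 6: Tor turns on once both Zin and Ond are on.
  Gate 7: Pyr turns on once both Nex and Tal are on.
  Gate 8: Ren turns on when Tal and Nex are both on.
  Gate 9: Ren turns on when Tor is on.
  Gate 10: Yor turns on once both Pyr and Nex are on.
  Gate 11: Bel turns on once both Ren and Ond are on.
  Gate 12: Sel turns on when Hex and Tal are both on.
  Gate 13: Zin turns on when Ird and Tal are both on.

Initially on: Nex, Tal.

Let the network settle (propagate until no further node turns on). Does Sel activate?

Sel would need Hex and Tal (Gate 12), but Hex never turns on.

No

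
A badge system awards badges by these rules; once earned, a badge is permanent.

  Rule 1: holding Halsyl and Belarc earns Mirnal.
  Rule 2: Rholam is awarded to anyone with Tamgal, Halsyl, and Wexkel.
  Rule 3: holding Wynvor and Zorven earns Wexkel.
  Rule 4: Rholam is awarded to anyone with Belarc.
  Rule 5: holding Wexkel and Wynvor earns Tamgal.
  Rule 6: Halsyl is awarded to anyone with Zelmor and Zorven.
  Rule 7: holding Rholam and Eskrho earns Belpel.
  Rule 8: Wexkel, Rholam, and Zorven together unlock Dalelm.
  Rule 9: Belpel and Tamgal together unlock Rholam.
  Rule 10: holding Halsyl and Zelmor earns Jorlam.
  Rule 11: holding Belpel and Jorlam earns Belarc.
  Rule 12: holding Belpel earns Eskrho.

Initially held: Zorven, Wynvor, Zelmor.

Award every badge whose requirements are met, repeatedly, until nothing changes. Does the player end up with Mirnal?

No

Mirnal would need Halsyl and Belarc (Rule 1), but Belarc is never earned.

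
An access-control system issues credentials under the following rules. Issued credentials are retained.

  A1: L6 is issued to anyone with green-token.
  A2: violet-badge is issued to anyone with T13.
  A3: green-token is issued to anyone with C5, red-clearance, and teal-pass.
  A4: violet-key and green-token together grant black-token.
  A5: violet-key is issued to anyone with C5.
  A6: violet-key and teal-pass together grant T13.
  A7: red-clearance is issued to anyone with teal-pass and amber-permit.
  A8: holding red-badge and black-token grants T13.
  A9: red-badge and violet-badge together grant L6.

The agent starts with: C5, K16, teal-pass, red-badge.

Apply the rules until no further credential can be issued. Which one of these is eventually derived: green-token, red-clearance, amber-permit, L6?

Holding C5 grants violet-key (A5).
Holding violet-key and teal-pass grants T13 (A6).
Holding T13 grants violet-badge (A2).
Holding red-badge and violet-badge grants L6 (A9).
No rule produces amber-permit, and it is not given. green-token would need C5, red-clearance, and teal-pass (A3), but red-clearance is never granted. red-clearance would need teal-pass and amber-permit (A7), but amber-permit is never granted.

L6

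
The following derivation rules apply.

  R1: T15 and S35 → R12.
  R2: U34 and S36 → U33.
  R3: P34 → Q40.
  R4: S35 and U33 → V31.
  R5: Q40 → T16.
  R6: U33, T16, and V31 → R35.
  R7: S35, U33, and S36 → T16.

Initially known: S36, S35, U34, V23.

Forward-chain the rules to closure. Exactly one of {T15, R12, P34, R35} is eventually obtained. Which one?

R35

From U34 and S36, R2 gives U33.
From S35, U33, and S36, R7 gives T16.
S35 and U33 hold, so V31 follows (R4).
U33, T16, and V31 hold, so R35 follows (R6).
No rule produces T15, and it is not given. No rule produces P34, and it is not given. R12 would need T15 and S35 (R1), but T15 is never established.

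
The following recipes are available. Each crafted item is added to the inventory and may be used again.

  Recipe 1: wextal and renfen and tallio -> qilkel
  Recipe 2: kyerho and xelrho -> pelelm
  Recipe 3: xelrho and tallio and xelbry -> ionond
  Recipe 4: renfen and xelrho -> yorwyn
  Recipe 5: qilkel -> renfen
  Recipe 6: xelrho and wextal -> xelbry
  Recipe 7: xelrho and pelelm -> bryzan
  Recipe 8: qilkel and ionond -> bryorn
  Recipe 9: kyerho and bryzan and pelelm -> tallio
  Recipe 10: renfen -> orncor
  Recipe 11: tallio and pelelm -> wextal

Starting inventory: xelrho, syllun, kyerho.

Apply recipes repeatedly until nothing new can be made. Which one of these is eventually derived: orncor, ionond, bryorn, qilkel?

ionond

kyerho and xelrho -> pelelm (Recipe 2).
Using Recipe 7, xelrho and pelelm make bryzan.
Using Recipe 9, kyerho, bryzan, and pelelm make tallio.
tallio and pelelm -> wextal (Recipe 11).
xelrho and wextal -> xelbry (Recipe 6).
xelrho and tallio and xelbry -> ionond (Recipe 3).
bryorn would need qilkel and ionond (Recipe 8), but qilkel is never obtained. qilkel would need wextal, renfen, and tallio (Recipe 1), but renfen is never obtained. orncor would need renfen (Recipe 10), but renfen is never obtained.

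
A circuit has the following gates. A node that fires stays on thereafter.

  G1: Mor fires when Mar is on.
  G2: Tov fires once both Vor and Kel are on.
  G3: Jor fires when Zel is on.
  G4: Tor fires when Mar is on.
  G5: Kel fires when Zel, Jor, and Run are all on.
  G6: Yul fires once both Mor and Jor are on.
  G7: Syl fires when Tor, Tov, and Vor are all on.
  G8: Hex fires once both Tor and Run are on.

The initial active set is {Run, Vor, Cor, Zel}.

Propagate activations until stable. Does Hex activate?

No

Hex would need Tor and Run (G8), but Tor never turns on.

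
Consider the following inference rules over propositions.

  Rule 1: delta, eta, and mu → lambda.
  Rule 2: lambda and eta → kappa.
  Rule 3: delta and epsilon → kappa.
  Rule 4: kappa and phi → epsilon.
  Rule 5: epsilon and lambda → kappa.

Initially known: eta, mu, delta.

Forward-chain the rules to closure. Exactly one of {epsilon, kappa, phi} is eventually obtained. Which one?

delta, eta, and mu hold, so lambda follows (Rule 1).
From lambda and eta, Rule 2 gives kappa.
No rule produces phi, and it is not given. epsilon would need kappa and phi (Rule 4), but phi is never established.

kappa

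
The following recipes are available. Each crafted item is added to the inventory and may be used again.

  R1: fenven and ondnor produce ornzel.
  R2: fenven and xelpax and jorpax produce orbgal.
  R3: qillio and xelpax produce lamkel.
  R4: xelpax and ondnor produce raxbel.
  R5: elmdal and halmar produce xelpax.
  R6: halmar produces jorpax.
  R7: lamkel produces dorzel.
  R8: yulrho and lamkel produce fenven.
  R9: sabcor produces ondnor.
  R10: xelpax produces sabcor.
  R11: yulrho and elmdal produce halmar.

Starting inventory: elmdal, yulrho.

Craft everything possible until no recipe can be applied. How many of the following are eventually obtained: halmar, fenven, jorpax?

Using R11, yulrho and elmdal make halmar.
Using R6, halmar makes jorpax.
halmar: reached.
fenven would need yulrho and lamkel (R8), but lamkel is never obtained.
jorpax: reached.
Reached: halmar and jorpax — 2 of the 3.

2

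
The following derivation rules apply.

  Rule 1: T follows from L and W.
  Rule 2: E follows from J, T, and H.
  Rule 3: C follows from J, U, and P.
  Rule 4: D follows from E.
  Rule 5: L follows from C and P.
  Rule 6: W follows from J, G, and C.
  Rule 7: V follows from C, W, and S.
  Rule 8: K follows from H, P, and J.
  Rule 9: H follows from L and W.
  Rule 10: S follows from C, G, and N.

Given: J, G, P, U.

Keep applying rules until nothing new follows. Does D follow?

Yes

J, U, and P hold, so C follows (Rule 3).
From J, G, and C, Rule 6 gives W.
C and P hold, so L follows (Rule 5).
L and W hold, so T follows (Rule 1).
From L and W, Rule 9 gives H.
From J, T, and H, Rule 2 gives E.
From E, Rule 4 gives D.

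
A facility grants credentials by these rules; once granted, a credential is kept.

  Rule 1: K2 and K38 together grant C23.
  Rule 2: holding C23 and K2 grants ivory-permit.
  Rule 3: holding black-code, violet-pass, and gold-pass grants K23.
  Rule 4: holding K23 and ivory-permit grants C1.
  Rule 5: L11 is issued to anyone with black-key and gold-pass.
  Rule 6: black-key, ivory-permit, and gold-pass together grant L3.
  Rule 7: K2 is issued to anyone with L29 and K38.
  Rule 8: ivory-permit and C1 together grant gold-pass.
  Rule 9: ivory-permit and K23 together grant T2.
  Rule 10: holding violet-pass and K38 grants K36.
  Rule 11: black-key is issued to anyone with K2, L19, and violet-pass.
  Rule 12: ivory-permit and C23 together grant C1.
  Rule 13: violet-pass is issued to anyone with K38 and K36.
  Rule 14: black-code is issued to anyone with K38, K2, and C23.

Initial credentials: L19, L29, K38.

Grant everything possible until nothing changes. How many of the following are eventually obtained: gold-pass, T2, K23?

Holding L29 and K38 grants K2 (Rule 7).
Holding K2 and K38 grants C23 (Rule 1).
Holding C23 and K2 grants ivory-permit (Rule 2).
Holding ivory-permit and C23 grants C1 (Rule 12).
Holding ivory-permit and C1 grants gold-pass (Rule 8).
gold-pass: reached.
T2 would need ivory-permit and K23 (Rule 9), but K23 is never granted.
K23 would need black-code, violet-pass, and gold-pass (Rule 3), but violet-pass is never granted.
Reached: gold-pass — 1 of the 3.

1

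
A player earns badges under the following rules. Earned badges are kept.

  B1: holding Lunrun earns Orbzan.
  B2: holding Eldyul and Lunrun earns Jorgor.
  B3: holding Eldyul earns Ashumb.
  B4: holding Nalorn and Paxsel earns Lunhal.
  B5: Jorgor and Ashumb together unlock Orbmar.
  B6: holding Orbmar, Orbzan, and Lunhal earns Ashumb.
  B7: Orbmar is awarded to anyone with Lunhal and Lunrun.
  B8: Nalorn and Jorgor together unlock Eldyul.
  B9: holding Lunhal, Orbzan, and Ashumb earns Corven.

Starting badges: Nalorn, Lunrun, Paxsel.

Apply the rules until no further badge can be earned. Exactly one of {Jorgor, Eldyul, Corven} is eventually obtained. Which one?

With Nalorn and Paxsel, Lunhal is earned (B4).
With Lunrun, Orbzan is earned (B1).
With Lunhal and Lunrun, Orbmar is earned (B7).
With Orbmar, Orbzan, and Lunhal, Ashumb is earned (B6).
With Lunhal, Orbzan, and Ashumb, Corven is earned (B9).
Jorgor would need Eldyul and Lunrun (B2), but Eldyul is never earned. Eldyul would need Nalorn and Jorgor (B8), but Jorgor is never earned.

Corven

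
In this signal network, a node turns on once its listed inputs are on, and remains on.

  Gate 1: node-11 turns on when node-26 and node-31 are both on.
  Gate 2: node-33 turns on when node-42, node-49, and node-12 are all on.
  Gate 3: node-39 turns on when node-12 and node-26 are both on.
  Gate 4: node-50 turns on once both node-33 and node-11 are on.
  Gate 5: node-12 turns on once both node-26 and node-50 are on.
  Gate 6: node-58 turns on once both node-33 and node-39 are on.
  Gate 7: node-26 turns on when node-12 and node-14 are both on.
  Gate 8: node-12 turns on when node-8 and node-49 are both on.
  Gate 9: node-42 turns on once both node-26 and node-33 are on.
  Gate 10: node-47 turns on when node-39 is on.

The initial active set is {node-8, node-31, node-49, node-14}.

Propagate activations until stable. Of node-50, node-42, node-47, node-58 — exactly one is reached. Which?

node-8 and node-49 are on, so node-12 turns on (Gate 8).
Gate 7: node-12 and node-14 on → node-26 on.
Gate 3: node-12 and node-26 on → node-39 on.
node-39 is on, so node-47 turns on (Gate 10).
node-50 would need node-33 and node-11 (Gate 4), but node-33 never turns on. node-58 would need node-33 and node-39 (Gate 6), but node-33 never turns on. node-42 would need node-26 and node-33 (Gate 9), but node-33 never turns on.

node-47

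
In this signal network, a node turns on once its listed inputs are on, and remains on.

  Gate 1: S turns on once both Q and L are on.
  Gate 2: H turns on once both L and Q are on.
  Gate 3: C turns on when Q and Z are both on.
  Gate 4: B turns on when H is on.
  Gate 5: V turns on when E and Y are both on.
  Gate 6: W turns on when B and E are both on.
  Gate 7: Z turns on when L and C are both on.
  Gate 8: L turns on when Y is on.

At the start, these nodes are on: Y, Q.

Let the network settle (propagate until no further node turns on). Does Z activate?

No

Z would need L and C (Gate 7), but C never turns on.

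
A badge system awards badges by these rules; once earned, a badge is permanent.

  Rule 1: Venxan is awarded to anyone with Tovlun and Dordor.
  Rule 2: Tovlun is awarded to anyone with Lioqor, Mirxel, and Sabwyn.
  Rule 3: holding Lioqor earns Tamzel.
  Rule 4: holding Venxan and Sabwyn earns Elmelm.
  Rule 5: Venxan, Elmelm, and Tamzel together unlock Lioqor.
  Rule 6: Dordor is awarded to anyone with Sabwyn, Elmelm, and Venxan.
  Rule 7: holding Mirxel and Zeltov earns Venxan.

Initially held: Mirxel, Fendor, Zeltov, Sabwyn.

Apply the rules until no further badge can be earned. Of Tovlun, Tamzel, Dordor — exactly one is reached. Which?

With Mirxel and Zeltov, Venxan is earned (Rule 7).
With Venxan and Sabwyn, Elmelm is earned (Rule 4).
With Sabwyn, Elmelm, and Venxan, Dordor is earned (Rule 6).
Tovlun would need Lioqor, Mirxel, and Sabwyn (Rule 2), but Lioqor is never earned. Tamzel would need Lioqor (Rule 3), but Lioqor is never earned.

Dordor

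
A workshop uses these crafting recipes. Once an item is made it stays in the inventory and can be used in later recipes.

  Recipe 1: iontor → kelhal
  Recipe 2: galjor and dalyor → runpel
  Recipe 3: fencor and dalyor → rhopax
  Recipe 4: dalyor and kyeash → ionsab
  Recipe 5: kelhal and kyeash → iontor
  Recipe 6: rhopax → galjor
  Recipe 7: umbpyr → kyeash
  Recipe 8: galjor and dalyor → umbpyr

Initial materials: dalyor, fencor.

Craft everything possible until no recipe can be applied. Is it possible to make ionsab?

fencor and dalyor → rhopax (Recipe 3).
rhopax → galjor (Recipe 6).
galjor and dalyor → umbpyr (Recipe 8).
Using Recipe 7, umbpyr makes kyeash.
Using Recipe 4, dalyor and kyeash make ionsab.

Yes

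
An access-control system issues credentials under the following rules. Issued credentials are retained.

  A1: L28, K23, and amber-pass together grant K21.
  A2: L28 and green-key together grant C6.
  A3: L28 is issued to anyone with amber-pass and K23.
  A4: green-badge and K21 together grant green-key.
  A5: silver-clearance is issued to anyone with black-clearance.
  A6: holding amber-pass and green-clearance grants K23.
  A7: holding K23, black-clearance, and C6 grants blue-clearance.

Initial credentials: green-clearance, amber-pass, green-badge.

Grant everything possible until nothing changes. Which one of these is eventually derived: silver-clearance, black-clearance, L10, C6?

C6

Holding amber-pass and green-clearance grants K23 (A6).
Holding amber-pass and K23 grants L28 (A3).
Holding L28, K23, and amber-pass grants K21 (A1).
Holding green-badge and K21 grants green-key (A4).
Holding L28 and green-key grants C6 (A2).
No rule produces L10, and it is not given. No rule produces black-clearance, and it is not given. silver-clearance would need black-clearance (A5), but black-clearance is never granted.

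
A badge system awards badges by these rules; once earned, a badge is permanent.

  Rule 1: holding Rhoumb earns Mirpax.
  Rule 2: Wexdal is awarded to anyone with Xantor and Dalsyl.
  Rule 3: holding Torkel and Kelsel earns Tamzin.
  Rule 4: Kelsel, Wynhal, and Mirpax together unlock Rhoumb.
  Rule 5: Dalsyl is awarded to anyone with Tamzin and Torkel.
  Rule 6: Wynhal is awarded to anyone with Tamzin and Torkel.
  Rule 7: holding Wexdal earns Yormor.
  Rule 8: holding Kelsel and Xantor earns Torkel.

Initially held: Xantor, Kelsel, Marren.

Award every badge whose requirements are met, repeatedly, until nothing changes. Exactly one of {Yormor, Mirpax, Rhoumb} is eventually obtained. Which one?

With Kelsel and Xantor, Torkel is earned (Rule 8).
With Torkel and Kelsel, Tamzin is earned (Rule 3).
With Tamzin and Torkel, Dalsyl is earned (Rule 5).
With Xantor and Dalsyl, Wexdal is earned (Rule 2).
With Wexdal, Yormor is earned (Rule 7).
Mirpax would need Rhoumb (Rule 1), but Rhoumb is never earned. Rhoumb would need Kelsel, Wynhal, and Mirpax (Rule 4), but Mirpax is never earned.

Yormor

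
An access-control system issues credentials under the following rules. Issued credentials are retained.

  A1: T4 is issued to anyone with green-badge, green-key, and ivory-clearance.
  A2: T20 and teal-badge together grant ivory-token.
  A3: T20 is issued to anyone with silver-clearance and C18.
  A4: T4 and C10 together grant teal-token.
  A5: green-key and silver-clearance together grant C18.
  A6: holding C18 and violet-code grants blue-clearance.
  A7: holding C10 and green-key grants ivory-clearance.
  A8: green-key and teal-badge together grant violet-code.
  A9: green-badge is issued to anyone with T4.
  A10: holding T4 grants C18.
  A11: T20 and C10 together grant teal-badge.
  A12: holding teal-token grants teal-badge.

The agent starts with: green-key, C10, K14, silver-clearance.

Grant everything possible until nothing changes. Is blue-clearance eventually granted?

Yes

Holding green-key and silver-clearance grants C18 (A5).
Holding silver-clearance and C18 grants T20 (A3).
Holding T20 and C10 grants teal-badge (A11).
Holding green-key and teal-badge grants violet-code (A8).
Holding C18 and violet-code grants blue-clearance (A6).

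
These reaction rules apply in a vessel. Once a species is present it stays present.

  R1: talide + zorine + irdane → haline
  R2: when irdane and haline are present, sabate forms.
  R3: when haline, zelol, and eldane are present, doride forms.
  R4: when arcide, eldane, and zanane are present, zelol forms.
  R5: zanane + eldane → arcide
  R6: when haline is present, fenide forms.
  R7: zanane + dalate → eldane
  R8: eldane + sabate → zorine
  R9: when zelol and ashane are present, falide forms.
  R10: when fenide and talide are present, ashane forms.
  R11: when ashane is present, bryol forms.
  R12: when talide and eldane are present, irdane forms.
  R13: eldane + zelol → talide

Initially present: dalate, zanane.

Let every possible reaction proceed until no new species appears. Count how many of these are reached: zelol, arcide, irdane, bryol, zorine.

zanane and dalate present → eldane forms (R7).
zanane and eldane present → arcide forms (R5).
arcide, eldane, and zanane present → zelol forms (R4).
eldane and zelol present → talide forms (R13).
talide and eldane present → irdane forms (R12).
zelol: reached.
arcide: reached.
irdane: reached.
bryol would need ashane (R11), but ashane never forms.
zorine would need eldane and sabate (R8), but sabate never forms.
Reached: zelol, arcide, and irdane — 3 of the 5.

3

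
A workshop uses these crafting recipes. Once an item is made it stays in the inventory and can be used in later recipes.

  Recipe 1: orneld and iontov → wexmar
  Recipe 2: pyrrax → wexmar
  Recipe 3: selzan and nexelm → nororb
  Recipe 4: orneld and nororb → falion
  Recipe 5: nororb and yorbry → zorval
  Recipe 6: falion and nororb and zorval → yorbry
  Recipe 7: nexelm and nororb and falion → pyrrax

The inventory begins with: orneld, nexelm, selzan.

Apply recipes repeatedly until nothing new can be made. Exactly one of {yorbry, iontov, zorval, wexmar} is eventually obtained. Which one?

wexmar

selzan and nexelm → nororb (Recipe 3).
orneld and nororb → falion (Recipe 4).
Using Recipe 7, nexelm, nororb, and falion make pyrrax.
pyrrax → wexmar (Recipe 2).
No rule produces iontov, and it is not given. yorbry would need falion, nororb, and zorval (Recipe 6), but zorval is never obtained. zorval would need nororb and yorbry (Recipe 5), but yorbry is never obtained.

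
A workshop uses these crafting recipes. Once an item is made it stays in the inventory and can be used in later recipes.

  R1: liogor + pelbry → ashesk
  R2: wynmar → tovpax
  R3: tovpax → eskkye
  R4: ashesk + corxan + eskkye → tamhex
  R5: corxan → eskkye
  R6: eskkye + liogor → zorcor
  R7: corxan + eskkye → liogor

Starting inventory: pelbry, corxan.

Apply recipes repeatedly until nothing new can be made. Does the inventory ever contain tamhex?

corxan → eskkye (R5).
corxan + eskkye → liogor (R7).
liogor + pelbry → ashesk (R1).
Using R4, ashesk, corxan, and eskkye make tamhex.

Yes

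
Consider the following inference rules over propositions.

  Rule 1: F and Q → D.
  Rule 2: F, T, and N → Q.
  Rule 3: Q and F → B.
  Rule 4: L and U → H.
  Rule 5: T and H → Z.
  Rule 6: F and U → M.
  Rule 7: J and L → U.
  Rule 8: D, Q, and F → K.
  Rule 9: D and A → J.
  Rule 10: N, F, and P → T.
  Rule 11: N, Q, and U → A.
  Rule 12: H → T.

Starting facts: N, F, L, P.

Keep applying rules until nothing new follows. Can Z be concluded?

No

Z would need T and H (Rule 5), but H is never established.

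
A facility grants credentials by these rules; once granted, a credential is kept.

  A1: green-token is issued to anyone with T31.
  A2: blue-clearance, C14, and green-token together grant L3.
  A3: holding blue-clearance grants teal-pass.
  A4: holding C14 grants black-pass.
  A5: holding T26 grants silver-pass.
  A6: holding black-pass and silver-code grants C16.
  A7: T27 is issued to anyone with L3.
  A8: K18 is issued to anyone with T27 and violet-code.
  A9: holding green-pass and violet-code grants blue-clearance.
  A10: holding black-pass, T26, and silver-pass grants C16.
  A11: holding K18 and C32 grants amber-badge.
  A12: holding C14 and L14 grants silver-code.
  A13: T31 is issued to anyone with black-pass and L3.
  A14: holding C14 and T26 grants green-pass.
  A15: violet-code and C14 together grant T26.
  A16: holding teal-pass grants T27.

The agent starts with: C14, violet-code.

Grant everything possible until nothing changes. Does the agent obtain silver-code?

silver-code would need C14 and L14 (A12), but L14 is never granted.

No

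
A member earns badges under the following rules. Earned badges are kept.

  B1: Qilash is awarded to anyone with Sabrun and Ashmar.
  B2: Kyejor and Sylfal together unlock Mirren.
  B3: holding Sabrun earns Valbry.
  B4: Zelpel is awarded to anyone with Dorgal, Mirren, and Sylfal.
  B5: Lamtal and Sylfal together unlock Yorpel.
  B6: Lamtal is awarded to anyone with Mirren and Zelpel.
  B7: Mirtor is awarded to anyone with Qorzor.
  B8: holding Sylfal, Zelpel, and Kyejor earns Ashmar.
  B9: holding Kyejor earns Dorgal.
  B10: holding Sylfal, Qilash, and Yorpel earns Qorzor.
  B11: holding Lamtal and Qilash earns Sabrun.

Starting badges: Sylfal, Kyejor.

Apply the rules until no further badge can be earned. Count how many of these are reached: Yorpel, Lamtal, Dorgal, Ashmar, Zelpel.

5

With Kyejor and Sylfal, Mirren is earned (B2).
With Kyejor, Dorgal is earned (B9).
With Dorgal, Mirren, and Sylfal, Zelpel is earned (B4).
With Sylfal, Zelpel, and Kyejor, Ashmar is earned (B8).
With Mirren and Zelpel, Lamtal is earned (B6).
With Lamtal and Sylfal, Yorpel is earned (B5).
Yorpel: reached.
Lamtal: reached.
Dorgal: reached.
Ashmar: reached.
Zelpel: reached.
All 5 are reached.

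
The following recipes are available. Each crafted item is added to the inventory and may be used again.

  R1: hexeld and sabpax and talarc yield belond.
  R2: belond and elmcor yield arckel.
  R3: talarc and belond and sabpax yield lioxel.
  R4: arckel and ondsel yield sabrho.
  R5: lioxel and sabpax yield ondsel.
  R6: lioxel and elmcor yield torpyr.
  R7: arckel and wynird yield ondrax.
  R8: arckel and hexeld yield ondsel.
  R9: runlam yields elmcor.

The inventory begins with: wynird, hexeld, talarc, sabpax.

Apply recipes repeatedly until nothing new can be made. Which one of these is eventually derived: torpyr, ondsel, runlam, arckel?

ondsel

Using R1, hexeld, sabpax, and talarc make belond.
Using R3, talarc, belond, and sabpax make lioxel.
Using R5, lioxel and sabpax make ondsel.
No rule produces runlam, and it is not given. torpyr would need lioxel and elmcor (R6), but elmcor is never obtained. arckel would need belond and elmcor (R2), but elmcor is never obtained.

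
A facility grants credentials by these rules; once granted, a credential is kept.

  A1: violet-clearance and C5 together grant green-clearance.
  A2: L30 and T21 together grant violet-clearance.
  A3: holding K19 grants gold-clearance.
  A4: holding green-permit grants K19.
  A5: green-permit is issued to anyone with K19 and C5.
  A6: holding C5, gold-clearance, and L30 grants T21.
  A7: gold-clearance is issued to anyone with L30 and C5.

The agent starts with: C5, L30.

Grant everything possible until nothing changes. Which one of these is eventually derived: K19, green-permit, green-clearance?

green-clearance

Holding L30 and C5 grants gold-clearance (A7).
Holding C5, gold-clearance, and L30 grants T21 (A6).
Holding L30 and T21 grants violet-clearance (A2).
Holding violet-clearance and C5 grants green-clearance (A1).
green-permit would need K19 and C5 (A5), but K19 is never granted. K19 would need green-permit (A4), but green-permit is never granted.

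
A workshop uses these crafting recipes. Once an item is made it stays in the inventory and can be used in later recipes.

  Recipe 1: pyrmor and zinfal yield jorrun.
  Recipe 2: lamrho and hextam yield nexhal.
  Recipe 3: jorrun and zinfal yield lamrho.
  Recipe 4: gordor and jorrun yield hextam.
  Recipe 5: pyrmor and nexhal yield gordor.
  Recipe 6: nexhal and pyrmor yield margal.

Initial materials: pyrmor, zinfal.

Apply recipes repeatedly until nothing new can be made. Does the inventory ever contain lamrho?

Using Recipe 1, pyrmor and zinfal make jorrun.
jorrun and zinfal → lamrho (Recipe 3).

Yes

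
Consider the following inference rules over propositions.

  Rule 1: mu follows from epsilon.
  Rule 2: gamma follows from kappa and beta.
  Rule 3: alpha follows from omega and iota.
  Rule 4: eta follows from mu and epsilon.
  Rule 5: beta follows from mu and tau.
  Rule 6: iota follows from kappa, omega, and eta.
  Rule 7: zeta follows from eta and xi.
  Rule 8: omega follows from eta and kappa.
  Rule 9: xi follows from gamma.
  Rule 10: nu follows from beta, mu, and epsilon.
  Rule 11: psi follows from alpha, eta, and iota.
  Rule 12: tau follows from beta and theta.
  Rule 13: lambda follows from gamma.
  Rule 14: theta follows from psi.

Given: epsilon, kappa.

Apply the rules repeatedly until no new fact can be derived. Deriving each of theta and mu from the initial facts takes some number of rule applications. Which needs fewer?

mu

mu: epsilon holds, so mu follows (Rule 1). [1 rule application]
theta: epsilon holds, so mu follows (Rule 1). mu and epsilon hold, so eta follows (Rule 4). eta and kappa hold, so omega follows (Rule 8). kappa, omega, and eta hold, so iota follows (Rule 6). omega and iota hold, so alpha follows (Rule 3). From alpha, eta, and iota, Rule 11 gives psi. From psi, Rule 14 gives theta. [7 rule applications]
mu needs fewer.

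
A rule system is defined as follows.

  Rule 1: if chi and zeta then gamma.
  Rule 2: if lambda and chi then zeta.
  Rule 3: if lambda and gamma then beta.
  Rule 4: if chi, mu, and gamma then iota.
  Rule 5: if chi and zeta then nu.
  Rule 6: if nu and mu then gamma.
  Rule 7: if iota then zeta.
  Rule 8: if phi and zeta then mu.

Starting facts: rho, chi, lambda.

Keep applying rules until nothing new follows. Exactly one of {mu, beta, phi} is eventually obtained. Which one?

beta

From lambda and chi, Rule 2 gives zeta.
From chi and zeta, Rule 1 gives gamma.
From lambda and gamma, Rule 3 gives beta.
mu would need phi and zeta (Rule 8), but phi is never established. No rule produces phi, and it is not given.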